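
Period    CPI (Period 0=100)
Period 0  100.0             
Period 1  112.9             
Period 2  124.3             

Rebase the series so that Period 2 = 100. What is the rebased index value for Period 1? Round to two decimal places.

Rebased(Period 1) = 112.9 / 124.3 × 100 = 90.8286

90.83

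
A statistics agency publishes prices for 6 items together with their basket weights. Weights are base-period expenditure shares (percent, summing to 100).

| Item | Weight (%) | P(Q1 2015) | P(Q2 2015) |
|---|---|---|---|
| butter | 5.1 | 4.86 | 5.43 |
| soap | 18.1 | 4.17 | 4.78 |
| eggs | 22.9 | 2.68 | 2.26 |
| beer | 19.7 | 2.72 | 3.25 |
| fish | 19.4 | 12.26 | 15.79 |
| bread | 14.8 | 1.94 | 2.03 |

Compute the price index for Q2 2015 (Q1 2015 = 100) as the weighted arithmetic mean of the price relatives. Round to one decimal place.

109.8

butter: 5.1 × (5.43/4.86) = 5.1 × 1.117284 = 5.6981
soap: 18.1 × (4.78/4.17) = 18.1 × 1.146283 = 20.7477
eggs: 22.9 × (2.26/2.68) = 22.9 × 0.843284 = 19.3112
beer: 19.7 × (3.25/2.72) = 19.7 × 1.194853 = 23.5386
fish: 19.4 × (15.79/12.26) = 19.4 × 1.287928 = 24.9858
bread: 14.8 × (2.03/1.94) = 14.8 × 1.046392 = 15.4866
Index = Σ wᵢ·(p₁ᵢ/p₀ᵢ) = 5.6981 + 20.7477 + 19.3112 + 23.5386 + 24.9858 + 15.4866 = 109.7681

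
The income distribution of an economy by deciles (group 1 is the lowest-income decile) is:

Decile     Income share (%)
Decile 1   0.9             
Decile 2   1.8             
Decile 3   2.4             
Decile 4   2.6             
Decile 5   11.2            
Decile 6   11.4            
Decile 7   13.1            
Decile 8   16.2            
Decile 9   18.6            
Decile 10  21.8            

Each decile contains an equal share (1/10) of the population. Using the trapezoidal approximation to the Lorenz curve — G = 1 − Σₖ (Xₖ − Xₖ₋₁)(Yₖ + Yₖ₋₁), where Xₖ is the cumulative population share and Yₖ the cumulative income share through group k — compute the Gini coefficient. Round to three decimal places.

0.406

Cumulative income shares Yₖ: 0.0090, 0.0270, 0.0510, 0.0770, 0.1890, 0.3030, 0.4340, 0.5960, 0.7820, 1.0000
Σ (Xₖ−Xₖ₋₁)(Yₖ+Yₖ₋₁) = (1/10)(0.0090+0.0000) + (1/10)(0.0270+0.0090) + (1/10)(0.0510+0.0270) + (1/10)(0.0770+0.0510) + (1/10)(0.1890+0.0770) + (1/10)(0.3030+0.1890) + (1/10)(0.4340+0.3030) + (1/10)(0.5960+0.4340) + (1/10)(0.7820+0.5960) + (1/10)(1.0000+0.7820)
  = 0.0009 + 0.0036 + 0.0078 + 0.0128 + 0.0266 + 0.0492 + 0.0737 + 0.1030 + 0.1378 + 0.1782 = 0.5936
G = 1 − 0.5936 = 0.4064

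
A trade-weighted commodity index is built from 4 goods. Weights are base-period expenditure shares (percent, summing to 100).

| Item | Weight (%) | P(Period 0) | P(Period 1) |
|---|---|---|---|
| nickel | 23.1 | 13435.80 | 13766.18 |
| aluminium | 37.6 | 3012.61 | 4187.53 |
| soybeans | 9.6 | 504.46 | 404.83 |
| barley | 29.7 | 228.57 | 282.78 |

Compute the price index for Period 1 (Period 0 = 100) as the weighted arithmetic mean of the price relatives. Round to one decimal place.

120.4

nickel: 23.1 × (13766.18/13435.80) = 23.1 × 1.024590 = 23.6680
aluminium: 37.6 × (4187.53/3012.61) = 37.6 × 1.390001 = 52.2640
soybeans: 9.6 × (404.83/504.46) = 9.6 × 0.802502 = 7.7040
barley: 29.7 × (282.78/228.57) = 29.7 × 1.237170 = 36.7440
Index = Σ wᵢ·(p₁ᵢ/p₀ᵢ) = 23.6680 + 52.2640 + 7.7040 + 36.7440 = 120.3800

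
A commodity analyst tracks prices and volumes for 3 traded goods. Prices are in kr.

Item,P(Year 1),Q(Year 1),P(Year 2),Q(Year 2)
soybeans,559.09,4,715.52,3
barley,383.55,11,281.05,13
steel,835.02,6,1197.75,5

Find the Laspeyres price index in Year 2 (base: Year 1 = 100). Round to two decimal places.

Laspeyres price index uses base-period quantities as weights.
ΣP(Year 2)·Q(Year 1) = 715.52×4 + 281.05×11 + 1197.75×6 = 2862.08 + 3091.55 + 7186.5 = 13140.13
ΣP(Year 1)·Q(Year 1) = 559.09×4 + 383.55×11 + 835.02×6 = 2236.36 + 4219.05 + 5010.12 = 11465.53
Index = 13140.13 / 11465.53 × 100 = 114.6055

114.61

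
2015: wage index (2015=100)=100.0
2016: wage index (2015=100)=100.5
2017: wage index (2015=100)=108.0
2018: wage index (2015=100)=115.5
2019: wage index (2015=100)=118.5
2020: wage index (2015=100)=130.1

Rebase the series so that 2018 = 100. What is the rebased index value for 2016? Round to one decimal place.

Rebased(2016) = 100.5 / 115.5 × 100 = 87.0130

87.0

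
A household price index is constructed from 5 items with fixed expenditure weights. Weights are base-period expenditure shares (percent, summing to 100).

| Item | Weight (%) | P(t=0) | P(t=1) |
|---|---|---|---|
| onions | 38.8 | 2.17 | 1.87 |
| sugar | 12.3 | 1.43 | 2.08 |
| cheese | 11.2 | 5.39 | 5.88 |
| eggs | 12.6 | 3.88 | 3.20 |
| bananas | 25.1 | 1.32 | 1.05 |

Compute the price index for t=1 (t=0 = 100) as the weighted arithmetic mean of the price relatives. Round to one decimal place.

93.9

onions: 38.8 × (1.87/2.17) = 38.8 × 0.861751 = 33.4359
sugar: 12.3 × (2.08/1.43) = 12.3 × 1.454545 = 17.8909
cheese: 11.2 × (5.88/5.39) = 11.2 × 1.090909 = 12.2182
eggs: 12.6 × (3.20/3.88) = 12.6 × 0.824742 = 10.3918
bananas: 25.1 × (1.05/1.32) = 25.1 × 0.795455 = 19.9659
Index = Σ wᵢ·(p₁ᵢ/p₀ᵢ) = 33.4359 + 17.8909 + 12.2182 + 10.3918 + 19.9659 = 93.9027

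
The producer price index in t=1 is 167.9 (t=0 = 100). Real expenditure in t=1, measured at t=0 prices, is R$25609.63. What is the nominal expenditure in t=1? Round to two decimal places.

42998.57

Nominal = Real × (Index/100) = 25609.63 × (167.9/100)
        = 25609.63 × 1.679 = 42998.5688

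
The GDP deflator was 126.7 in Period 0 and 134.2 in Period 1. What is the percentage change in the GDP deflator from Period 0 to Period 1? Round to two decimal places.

Change = (134.2 − 126.7) / 126.7 × 100
       = 7.5 / 126.7 × 100 = 5.9195%

5.92%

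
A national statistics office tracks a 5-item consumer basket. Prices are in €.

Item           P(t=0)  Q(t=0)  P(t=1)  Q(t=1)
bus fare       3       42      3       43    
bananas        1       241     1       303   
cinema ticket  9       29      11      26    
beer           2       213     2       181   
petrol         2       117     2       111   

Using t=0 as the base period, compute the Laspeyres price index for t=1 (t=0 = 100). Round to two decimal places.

104.50

Laspeyres price index uses base-period quantities as weights.
ΣP(t=1)·Q(t=0) = 3×42 + 1×241 + 11×29 + 2×213 + 2×117 = 126 + 241 + 319 + 426 + 234 = 1346
ΣP(t=0)·Q(t=0) = 3×42 + 1×241 + 9×29 + 2×213 + 2×117 = 126 + 241 + 261 + 426 + 234 = 1288
Index = 1346 / 1288 × 100 = 104.5031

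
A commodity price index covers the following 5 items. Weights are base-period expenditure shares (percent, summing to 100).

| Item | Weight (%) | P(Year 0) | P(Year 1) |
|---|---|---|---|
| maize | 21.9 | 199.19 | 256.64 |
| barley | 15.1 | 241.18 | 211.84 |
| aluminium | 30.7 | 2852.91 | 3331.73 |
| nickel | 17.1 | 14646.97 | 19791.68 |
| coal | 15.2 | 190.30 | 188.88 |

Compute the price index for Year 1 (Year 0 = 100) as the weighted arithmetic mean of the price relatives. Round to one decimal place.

115.5

maize: 21.9 × (256.64/199.19) = 21.9 × 1.288418 = 28.2164
barley: 15.1 × (211.84/241.18) = 15.1 × 0.878348 = 13.2631
aluminium: 30.7 × (3331.73/2852.91) = 30.7 × 1.167836 = 35.8526
nickel: 17.1 × (19791.68/14646.97) = 17.1 × 1.351247 = 23.1063
coal: 15.2 × (188.88/190.30) = 15.2 × 0.992538 = 15.0866
Index = Σ wᵢ·(p₁ᵢ/p₀ᵢ) = 28.2164 + 13.2631 + 35.8526 + 23.1063 + 15.0866 = 115.5249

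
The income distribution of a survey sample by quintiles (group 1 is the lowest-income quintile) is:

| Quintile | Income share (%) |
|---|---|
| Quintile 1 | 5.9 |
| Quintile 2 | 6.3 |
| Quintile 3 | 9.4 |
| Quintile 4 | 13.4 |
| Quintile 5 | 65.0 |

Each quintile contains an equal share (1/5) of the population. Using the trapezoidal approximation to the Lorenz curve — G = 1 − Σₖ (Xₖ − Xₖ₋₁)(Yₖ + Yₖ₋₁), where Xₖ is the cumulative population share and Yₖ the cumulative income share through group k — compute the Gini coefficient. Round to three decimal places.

0.501

Cumulative income shares Yₖ: 0.0590, 0.1220, 0.2160, 0.3500, 1.0000
Σ (Xₖ−Xₖ₋₁)(Yₖ+Yₖ₋₁) = (1/5)(0.0590+0.0000) + (1/5)(0.1220+0.0590) + (1/5)(0.2160+0.1220) + (1/5)(0.3500+0.2160) + (1/5)(1.0000+0.3500)
  = 0.0118 + 0.0362 + 0.0676 + 0.1132 + 0.2700 = 0.4988
G = 1 − 0.4988 = 0.5012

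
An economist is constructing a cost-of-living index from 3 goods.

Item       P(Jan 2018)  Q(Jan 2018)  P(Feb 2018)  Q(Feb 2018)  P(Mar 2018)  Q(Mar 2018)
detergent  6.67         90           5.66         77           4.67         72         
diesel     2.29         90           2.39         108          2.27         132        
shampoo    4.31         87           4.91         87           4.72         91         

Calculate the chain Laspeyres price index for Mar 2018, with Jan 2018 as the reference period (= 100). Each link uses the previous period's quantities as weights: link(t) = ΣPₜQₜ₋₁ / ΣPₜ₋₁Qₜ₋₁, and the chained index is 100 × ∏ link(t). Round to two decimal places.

Link Jan 2018→Feb 2018:
ΣP(Feb 2018)Q(Jan 2018) = 5.66×90 + 2.39×90 + 4.91×87 = 509.4 + 215.1 + 427.17 = 1151.67
ΣP(Jan 2018)Q(Jan 2018) = 6.67×90 + 2.29×90 + 4.31×87 = 600.3 + 206.1 + 374.97 = 1181.37
link = 1151.67/1181.37 = 0.974860
Link Feb 2018→Mar 2018:
ΣP(Mar 2018)Q(Feb 2018) = 4.67×77 + 2.27×108 + 4.72×87 = 359.59 + 245.16 + 410.64 = 1015.39
ΣP(Feb 2018)Q(Feb 2018) = 5.66×77 + 2.39×108 + 4.91×87 = 435.82 + 258.12 + 427.17 = 1121.11
link = 1015.39/1121.11 = 0.905701
Chained index = 100 × 0.974860 × 0.905701 = 88.2931

88.29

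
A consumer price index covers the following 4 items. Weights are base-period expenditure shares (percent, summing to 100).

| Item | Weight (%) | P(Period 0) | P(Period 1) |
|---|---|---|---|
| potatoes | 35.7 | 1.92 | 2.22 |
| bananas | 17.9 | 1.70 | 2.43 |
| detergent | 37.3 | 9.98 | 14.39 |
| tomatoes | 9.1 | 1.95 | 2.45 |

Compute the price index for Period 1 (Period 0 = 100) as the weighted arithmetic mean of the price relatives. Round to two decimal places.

potatoes: 35.7 × (2.22/1.92) = 35.7 × 1.156250 = 41.2781
bananas: 17.9 × (2.43/1.70) = 17.9 × 1.429412 = 25.5865
detergent: 37.3 × (14.39/9.98) = 37.3 × 1.441884 = 53.7823
tomatoes: 9.1 × (2.45/1.95) = 9.1 × 1.256410 = 11.4333
Index = Σ wᵢ·(p₁ᵢ/p₀ᵢ) = 41.2781 + 25.5865 + 53.7823 + 11.4333 = 132.0802

132.08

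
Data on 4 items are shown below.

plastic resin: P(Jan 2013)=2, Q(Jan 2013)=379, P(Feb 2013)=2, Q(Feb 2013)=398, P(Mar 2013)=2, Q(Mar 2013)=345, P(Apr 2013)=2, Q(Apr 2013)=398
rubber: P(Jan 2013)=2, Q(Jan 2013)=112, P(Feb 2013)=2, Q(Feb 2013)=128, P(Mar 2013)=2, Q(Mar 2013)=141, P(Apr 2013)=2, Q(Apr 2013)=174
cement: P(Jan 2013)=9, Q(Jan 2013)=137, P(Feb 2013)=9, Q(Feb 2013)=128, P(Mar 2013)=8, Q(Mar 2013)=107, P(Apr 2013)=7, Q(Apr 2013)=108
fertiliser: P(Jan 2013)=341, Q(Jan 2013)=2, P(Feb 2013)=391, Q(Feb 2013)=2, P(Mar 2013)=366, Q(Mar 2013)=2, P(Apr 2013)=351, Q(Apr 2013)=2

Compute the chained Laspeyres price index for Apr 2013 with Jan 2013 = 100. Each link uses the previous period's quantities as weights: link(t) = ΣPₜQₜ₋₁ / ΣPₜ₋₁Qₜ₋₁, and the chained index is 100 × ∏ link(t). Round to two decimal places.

Link Jan 2013→Feb 2013:
ΣP(Feb 2013)Q(Jan 2013) = 2×379 + 2×112 + 9×137 + 391×2 = 758 + 224 + 1233 + 782 = 2997
ΣP(Jan 2013)Q(Jan 2013) = 2×379 + 2×112 + 9×137 + 341×2 = 758 + 224 + 1233 + 682 = 2897
link = 2997/2897 = 1.034518
Link Feb 2013→Mar 2013:
ΣP(Mar 2013)Q(Feb 2013) = 2×398 + 2×128 + 8×128 + 366×2 = 796 + 256 + 1024 + 732 = 2808
ΣP(Feb 2013)Q(Feb 2013) = 2×398 + 2×128 + 9×128 + 391×2 = 796 + 256 + 1152 + 782 = 2986
link = 2808/2986 = 0.940388
Link Mar 2013→Apr 2013:
ΣP(Apr 2013)Q(Mar 2013) = 2×345 + 2×141 + 7×107 + 351×2 = 690 + 282 + 749 + 702 = 2423
ΣP(Mar 2013)Q(Mar 2013) = 2×345 + 2×141 + 8×107 + 366×2 = 690 + 282 + 856 + 732 = 2560
link = 2423/2560 = 0.946484
Chained index = 100 × 1.034518 × 0.940388 × 0.946484 = 92.0787

92.08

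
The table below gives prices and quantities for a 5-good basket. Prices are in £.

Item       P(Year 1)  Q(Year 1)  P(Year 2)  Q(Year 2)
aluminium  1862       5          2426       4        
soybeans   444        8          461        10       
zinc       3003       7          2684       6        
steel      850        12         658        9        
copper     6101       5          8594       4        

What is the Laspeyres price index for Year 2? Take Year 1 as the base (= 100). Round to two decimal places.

Laspeyres price index uses base-period quantities as weights.
ΣP(Year 2)·Q(Year 1) = 2426×5 + 461×8 + 2684×7 + 658×12 + 8594×5 = 12130 + 3688 + 18788 + 7896 + 42970 = 85472
ΣP(Year 1)·Q(Year 1) = 1862×5 + 444×8 + 3003×7 + 850×12 + 6101×5 = 9310 + 3552 + 21021 + 10200 + 30505 = 74588
Index = 85472 / 74588 × 100 = 114.5922

114.59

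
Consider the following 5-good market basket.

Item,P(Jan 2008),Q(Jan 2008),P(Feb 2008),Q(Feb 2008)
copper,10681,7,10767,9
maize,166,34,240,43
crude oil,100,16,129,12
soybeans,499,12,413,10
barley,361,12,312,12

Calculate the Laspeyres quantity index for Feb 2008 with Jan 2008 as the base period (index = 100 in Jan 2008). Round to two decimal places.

Laspeyres quantity index uses base-period prices as weights.
ΣP(Jan 2008)·Q(Feb 2008) = 10681×9 + 166×43 + 100×12 + 499×10 + 361×12 = 96129 + 7138 + 1200 + 4990 + 4332 = 113789
ΣP(Jan 2008)·Q(Jan 2008) = 10681×7 + 166×34 + 100×16 + 499×12 + 361×12 = 74767 + 5644 + 1600 + 5988 + 4332 = 92331
Index = 113789 / 92331 × 100 = 123.2403

123.24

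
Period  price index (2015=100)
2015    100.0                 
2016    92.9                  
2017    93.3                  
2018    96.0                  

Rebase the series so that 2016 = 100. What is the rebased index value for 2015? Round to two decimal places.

107.64

Rebased(2015) = 100.0 / 92.9 × 100 = 107.6426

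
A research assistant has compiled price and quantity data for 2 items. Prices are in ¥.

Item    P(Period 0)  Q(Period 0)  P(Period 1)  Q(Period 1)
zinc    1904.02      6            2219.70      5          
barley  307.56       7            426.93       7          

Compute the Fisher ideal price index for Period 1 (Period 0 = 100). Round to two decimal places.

120.39

Laspeyres component (base-period weights):
ΣP(Period 1)Q(Period 0) = 2219.70×6 + 426.93×7 = 13318.2 + 2988.51 = 16306.71
ΣP(Period 0)Q(Period 0) = 1904.02×6 + 307.56×7 = 11424.12 + 2152.92 = 13577.04
L = 16306.71 / 13577.04 × 100 = 120.1050
Paasche component (current-period weights):
ΣP(Period 1)Q(Period 1) = 2219.70×5 + 426.93×7 = 11098.5 + 2988.51 = 14087.01
ΣP(Period 0)Q(Period 1) = 1904.02×5 + 307.56×7 = 9520.1 + 2152.92 = 11673.02
P = 14087.01 / 11673.02 × 100 = 120.6801
Fisher = √(L × P) = √(120.1050 × 120.6801) = 120.3922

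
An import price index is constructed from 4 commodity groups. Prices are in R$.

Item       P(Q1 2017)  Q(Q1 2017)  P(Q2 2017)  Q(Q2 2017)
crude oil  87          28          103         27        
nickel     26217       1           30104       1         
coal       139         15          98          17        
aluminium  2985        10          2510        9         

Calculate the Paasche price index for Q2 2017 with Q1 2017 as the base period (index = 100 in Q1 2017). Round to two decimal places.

Paasche price index uses current-period quantities as weights.
ΣP(Q2 2017)·Q(Q2 2017) = 103×27 + 30104×1 + 98×17 + 2510×9 = 2781 + 30104 + 1666 + 22590 = 57141
ΣP(Q1 2017)·Q(Q2 2017) = 87×27 + 26217×1 + 139×17 + 2985×9 = 2349 + 26217 + 2363 + 26865 = 57794
Index = 57141 / 57794 × 100 = 98.8701

98.87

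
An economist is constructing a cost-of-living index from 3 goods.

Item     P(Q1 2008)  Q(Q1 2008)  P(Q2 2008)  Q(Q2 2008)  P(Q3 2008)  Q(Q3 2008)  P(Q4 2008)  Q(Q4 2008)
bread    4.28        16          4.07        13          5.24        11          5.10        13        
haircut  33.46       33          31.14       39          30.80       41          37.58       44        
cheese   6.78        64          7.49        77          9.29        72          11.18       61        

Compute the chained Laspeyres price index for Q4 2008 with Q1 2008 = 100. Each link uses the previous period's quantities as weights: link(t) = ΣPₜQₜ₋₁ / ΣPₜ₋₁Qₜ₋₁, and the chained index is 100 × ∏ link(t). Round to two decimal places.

127.15

Link Q1 2008→Q2 2008:
ΣP(Q2 2008)Q(Q1 2008) = 4.07×16 + 31.14×33 + 7.49×64 = 65.12 + 1027.62 + 479.36 = 1572.1
ΣP(Q1 2008)Q(Q1 2008) = 4.28×16 + 33.46×33 + 6.78×64 = 68.48 + 1104.18 + 433.92 = 1606.58
link = 1572.1/1606.58 = 0.978538
Link Q2 2008→Q3 2008:
ΣP(Q3 2008)Q(Q2 2008) = 5.24×13 + 30.80×39 + 9.29×77 = 68.12 + 1201.2 + 715.33 = 1984.65
ΣP(Q2 2008)Q(Q2 2008) = 4.07×13 + 31.14×39 + 7.49×77 = 52.91 + 1214.46 + 576.73 = 1844.1
link = 1984.65/1844.1 = 1.076216
Link Q3 2008→Q4 2008:
ΣP(Q4 2008)Q(Q3 2008) = 5.10×11 + 37.58×41 + 11.18×72 = 56.1 + 1540.78 + 804.96 = 2401.84
ΣP(Q3 2008)Q(Q3 2008) = 5.24×11 + 30.80×41 + 9.29×72 = 57.64 + 1262.8 + 668.88 = 1989.32
link = 2401.84/1989.32 = 1.207367
Chained index = 100 × 0.978538 × 1.076216 × 1.207367 = 127.1501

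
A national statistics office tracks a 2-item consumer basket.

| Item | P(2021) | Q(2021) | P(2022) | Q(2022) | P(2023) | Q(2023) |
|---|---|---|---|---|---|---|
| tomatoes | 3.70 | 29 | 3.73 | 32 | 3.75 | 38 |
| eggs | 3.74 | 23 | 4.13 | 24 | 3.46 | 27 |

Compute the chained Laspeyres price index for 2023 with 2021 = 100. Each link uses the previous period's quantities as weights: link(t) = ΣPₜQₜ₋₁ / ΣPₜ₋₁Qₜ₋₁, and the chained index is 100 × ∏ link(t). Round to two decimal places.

97.66

Link 2021→2022:
ΣP(2022)Q(2021) = 3.73×29 + 4.13×23 = 108.17 + 94.99 = 203.16
ΣP(2021)Q(2021) = 3.70×29 + 3.74×23 = 107.3 + 86.02 = 193.32
link = 203.16/193.32 = 1.050900
Link 2022→2023:
ΣP(2023)Q(2022) = 3.75×32 + 3.46×24 = 120 + 83.04 = 203.04
ΣP(2022)Q(2022) = 3.73×32 + 4.13×24 = 119.36 + 99.12 = 218.48
link = 203.04/218.48 = 0.929330
Chained index = 100 × 1.050900 × 0.929330 = 97.6633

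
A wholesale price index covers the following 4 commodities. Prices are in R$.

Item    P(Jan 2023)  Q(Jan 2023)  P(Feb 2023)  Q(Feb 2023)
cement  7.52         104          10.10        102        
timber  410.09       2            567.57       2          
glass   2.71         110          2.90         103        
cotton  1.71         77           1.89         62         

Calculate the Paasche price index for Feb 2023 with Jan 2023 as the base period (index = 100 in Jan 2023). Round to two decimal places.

Paasche price index uses current-period quantities as weights.
ΣP(Feb 2023)·Q(Feb 2023) = 10.10×102 + 567.57×2 + 2.90×103 + 1.89×62 = 1030.2 + 1135.14 + 298.7 + 117.18 = 2581.22
ΣP(Jan 2023)·Q(Feb 2023) = 7.52×102 + 410.09×2 + 2.71×103 + 1.71×62 = 767.04 + 820.18 + 279.13 + 106.02 = 1972.37
Index = 2581.22 / 1972.37 × 100 = 130.8690

130.87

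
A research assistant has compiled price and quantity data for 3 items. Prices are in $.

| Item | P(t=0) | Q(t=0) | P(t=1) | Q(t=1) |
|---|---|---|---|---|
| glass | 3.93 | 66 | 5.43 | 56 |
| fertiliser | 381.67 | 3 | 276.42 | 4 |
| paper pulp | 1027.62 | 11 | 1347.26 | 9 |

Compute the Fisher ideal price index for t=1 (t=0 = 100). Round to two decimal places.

Laspeyres component (base-period weights):
ΣP(t=1)Q(t=0) = 5.43×66 + 276.42×3 + 1347.26×11 = 358.38 + 829.26 + 14819.86 = 16007.5
ΣP(t=0)Q(t=0) = 3.93×66 + 381.67×3 + 1027.62×11 = 259.38 + 1145.01 + 11303.82 = 12708.21
L = 16007.5 / 12708.21 × 100 = 125.9619
Paasche component (current-period weights):
ΣP(t=1)Q(t=1) = 5.43×56 + 276.42×4 + 1347.26×9 = 304.08 + 1105.68 + 12125.34 = 13535.1
ΣP(t=0)Q(t=1) = 3.93×56 + 381.67×4 + 1027.62×9 = 220.08 + 1526.68 + 9248.58 = 10995.34
P = 13535.1 / 10995.34 × 100 = 123.0985
Fisher = √(L × P) = √(125.9619 × 123.0985) = 124.5220

124.52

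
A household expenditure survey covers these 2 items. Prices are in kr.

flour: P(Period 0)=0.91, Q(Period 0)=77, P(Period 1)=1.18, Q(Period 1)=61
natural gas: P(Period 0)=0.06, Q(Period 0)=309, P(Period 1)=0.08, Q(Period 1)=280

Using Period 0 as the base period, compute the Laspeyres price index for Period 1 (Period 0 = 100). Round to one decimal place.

Laspeyres price index uses base-period quantities as weights.
ΣP(Period 1)·Q(Period 0) = 1.18×77 + 0.08×309 = 90.86 + 24.72 = 115.58
ΣP(Period 0)·Q(Period 0) = 0.91×77 + 0.06×309 = 70.07 + 18.54 = 88.61
Index = 115.58 / 88.61 × 100 = 130.4367

130.4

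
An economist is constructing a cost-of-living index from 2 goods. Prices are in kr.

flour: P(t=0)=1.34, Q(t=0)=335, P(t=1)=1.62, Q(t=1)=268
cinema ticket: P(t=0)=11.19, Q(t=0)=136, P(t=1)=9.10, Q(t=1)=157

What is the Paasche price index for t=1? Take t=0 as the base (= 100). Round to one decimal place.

Paasche price index uses current-period quantities as weights.
ΣP(t=1)·Q(t=1) = 1.62×268 + 9.10×157 = 434.16 + 1428.7 = 1862.86
ΣP(t=0)·Q(t=1) = 1.34×268 + 11.19×157 = 359.12 + 1756.83 = 2115.95
Index = 1862.86 / 2115.95 × 100 = 88.0389

88.0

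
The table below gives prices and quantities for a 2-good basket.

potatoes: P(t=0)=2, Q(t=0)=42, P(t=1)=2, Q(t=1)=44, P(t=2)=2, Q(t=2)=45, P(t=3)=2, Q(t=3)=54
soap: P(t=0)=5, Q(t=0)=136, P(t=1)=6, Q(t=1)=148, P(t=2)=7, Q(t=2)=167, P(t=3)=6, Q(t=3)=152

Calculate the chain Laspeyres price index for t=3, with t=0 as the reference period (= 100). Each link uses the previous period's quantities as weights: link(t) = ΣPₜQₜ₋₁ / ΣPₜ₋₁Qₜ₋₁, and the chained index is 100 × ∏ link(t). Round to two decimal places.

117.67

Link t=0→t=1:
ΣP(t=1)Q(t=0) = 2×42 + 6×136 = 84 + 816 = 900
ΣP(t=0)Q(t=0) = 2×42 + 5×136 = 84 + 680 = 764
link = 900/764 = 1.178010
Link t=1→t=2:
ΣP(t=2)Q(t=1) = 2×44 + 7×148 = 88 + 1036 = 1124
ΣP(t=1)Q(t=1) = 2×44 + 6×148 = 88 + 888 = 976
link = 1124/976 = 1.151639
Link t=2→t=3:
ΣP(t=3)Q(t=2) = 2×45 + 6×167 = 90 + 1002 = 1092
ΣP(t=2)Q(t=2) = 2×45 + 7×167 = 90 + 1169 = 1259
link = 1092/1259 = 0.867355
Chained index = 100 × 1.178010 × 1.151639 × 0.867355 = 117.6691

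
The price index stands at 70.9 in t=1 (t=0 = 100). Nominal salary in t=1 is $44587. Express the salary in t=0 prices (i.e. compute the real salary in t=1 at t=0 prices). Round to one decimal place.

62887.2

Real = Nominal ÷ (Index/100) = 44587 ÷ (70.9/100)
     = 44587 ÷ 0.709 = 62887.1650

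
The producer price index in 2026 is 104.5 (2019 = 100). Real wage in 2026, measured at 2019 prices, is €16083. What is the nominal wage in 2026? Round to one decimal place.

Nominal = Real × (Index/100) = 16083 × (104.5/100)
        = 16083 × 1.045 = 16806.7350

16806.7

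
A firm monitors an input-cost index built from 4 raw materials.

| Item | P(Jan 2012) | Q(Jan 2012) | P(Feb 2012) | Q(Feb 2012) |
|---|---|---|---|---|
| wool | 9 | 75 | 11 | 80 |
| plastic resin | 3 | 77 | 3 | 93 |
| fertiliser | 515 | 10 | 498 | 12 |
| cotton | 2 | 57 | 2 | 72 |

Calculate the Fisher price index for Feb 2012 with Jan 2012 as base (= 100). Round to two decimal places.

Laspeyres component (base-period weights):
ΣP(Feb 2012)Q(Jan 2012) = 11×75 + 3×77 + 498×10 + 2×57 = 825 + 231 + 4980 + 114 = 6150
ΣP(Jan 2012)Q(Jan 2012) = 9×75 + 3×77 + 515×10 + 2×57 = 675 + 231 + 5150 + 114 = 6170
L = 6150 / 6170 × 100 = 99.6759
Paasche component (current-period weights):
ΣP(Feb 2012)Q(Feb 2012) = 11×80 + 3×93 + 498×12 + 2×72 = 880 + 279 + 5976 + 144 = 7279
ΣP(Jan 2012)Q(Feb 2012) = 9×80 + 3×93 + 515×12 + 2×72 = 720 + 279 + 6180 + 144 = 7323
P = 7279 / 7323 × 100 = 99.3992
Fisher = √(L × P) = √(99.6759 × 99.3992) = 99.5374

99.54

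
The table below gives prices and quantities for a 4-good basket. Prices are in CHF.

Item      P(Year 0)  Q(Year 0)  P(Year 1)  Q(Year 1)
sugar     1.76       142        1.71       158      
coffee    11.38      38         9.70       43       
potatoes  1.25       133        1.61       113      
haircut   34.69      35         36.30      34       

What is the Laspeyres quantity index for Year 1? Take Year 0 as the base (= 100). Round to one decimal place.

101.2

Laspeyres quantity index uses base-period prices as weights.
ΣP(Year 0)·Q(Year 1) = 1.76×158 + 11.38×43 + 1.25×113 + 34.69×34 = 278.08 + 489.34 + 141.25 + 1179.46 = 2088.13
ΣP(Year 0)·Q(Year 0) = 1.76×142 + 11.38×38 + 1.25×133 + 34.69×35 = 249.92 + 432.44 + 166.25 + 1214.15 = 2062.76
Index = 2088.13 / 2062.76 × 100 = 101.2299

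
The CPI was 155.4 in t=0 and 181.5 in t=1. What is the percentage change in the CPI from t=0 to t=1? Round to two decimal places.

16.80%

Change = (181.5 − 155.4) / 155.4 × 100
       = 26.1 / 155.4 × 100 = 16.7954%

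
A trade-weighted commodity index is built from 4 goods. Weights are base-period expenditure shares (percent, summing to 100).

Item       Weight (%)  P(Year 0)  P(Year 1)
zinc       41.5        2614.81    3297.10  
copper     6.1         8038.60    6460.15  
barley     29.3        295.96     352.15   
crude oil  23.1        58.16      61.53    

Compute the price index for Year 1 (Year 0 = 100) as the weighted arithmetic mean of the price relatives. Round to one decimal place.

116.5

zinc: 41.5 × (3297.10/2614.81) = 41.5 × 1.260933 = 52.3287
copper: 6.1 × (6460.15/8038.60) = 6.1 × 0.803641 = 4.9022
barley: 29.3 × (352.15/295.96) = 29.3 × 1.189857 = 34.8628
crude oil: 23.1 × (61.53/58.16) = 23.1 × 1.057944 = 24.4385
Index = Σ wᵢ·(p₁ᵢ/p₀ᵢ) = 52.3287 + 4.9022 + 34.8628 + 24.4385 = 116.5322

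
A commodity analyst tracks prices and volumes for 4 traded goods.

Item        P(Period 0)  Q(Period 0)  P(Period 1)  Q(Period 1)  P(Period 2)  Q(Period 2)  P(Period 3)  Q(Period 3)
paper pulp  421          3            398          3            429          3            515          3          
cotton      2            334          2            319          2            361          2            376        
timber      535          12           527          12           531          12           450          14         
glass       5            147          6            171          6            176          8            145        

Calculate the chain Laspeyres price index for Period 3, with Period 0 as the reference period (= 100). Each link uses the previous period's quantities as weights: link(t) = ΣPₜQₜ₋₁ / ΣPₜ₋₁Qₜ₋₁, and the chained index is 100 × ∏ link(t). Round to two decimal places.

97.45

Link Period 0→Period 1:
ΣP(Period 1)Q(Period 0) = 398×3 + 2×334 + 527×12 + 6×147 = 1194 + 668 + 6324 + 882 = 9068
ΣP(Period 0)Q(Period 0) = 421×3 + 2×334 + 535×12 + 5×147 = 1263 + 668 + 6420 + 735 = 9086
link = 9068/9086 = 0.998019
Link Period 1→Period 2:
ΣP(Period 2)Q(Period 1) = 429×3 + 2×319 + 531×12 + 6×171 = 1287 + 638 + 6372 + 1026 = 9323
ΣP(Period 1)Q(Period 1) = 398×3 + 2×319 + 527×12 + 6×171 = 1194 + 638 + 6324 + 1026 = 9182
link = 9323/9182 = 1.015356
Link Period 2→Period 3:
ΣP(Period 3)Q(Period 2) = 515×3 + 2×361 + 450×12 + 8×176 = 1545 + 722 + 5400 + 1408 = 9075
ΣP(Period 2)Q(Period 2) = 429×3 + 2×361 + 531×12 + 6×176 = 1287 + 722 + 6372 + 1056 = 9437
link = 9075/9437 = 0.961640
Chained index = 100 × 0.998019 × 1.015356 × 0.961640 = 97.4473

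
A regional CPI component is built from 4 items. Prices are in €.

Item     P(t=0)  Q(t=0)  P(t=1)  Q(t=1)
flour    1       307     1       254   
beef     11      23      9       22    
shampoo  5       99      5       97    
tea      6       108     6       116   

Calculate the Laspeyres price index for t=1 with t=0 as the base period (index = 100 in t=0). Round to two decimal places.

Laspeyres price index uses base-period quantities as weights.
ΣP(t=1)·Q(t=0) = 1×307 + 9×23 + 5×99 + 6×108 = 307 + 207 + 495 + 648 = 1657
ΣP(t=0)·Q(t=0) = 1×307 + 11×23 + 5×99 + 6×108 = 307 + 253 + 495 + 648 = 1703
Index = 1657 / 1703 × 100 = 97.2989

97.30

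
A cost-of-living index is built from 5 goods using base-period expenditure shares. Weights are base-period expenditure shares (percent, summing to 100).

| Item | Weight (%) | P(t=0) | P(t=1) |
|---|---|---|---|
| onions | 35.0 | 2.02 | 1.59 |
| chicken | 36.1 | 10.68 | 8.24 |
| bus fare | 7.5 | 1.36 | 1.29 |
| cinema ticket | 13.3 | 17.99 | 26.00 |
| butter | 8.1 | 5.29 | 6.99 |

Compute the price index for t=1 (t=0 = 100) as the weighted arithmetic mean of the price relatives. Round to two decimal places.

onions: 35.0 × (1.59/2.02) = 35.0 × 0.787129 = 27.5495
chicken: 36.1 × (8.24/10.68) = 36.1 × 0.771536 = 27.8524
bus fare: 7.5 × (1.29/1.36) = 7.5 × 0.948529 = 7.1140
cinema ticket: 13.3 × (26.00/17.99) = 13.3 × 1.445247 = 19.2218
butter: 8.1 × (6.99/5.29) = 8.1 × 1.321361 = 10.7030
Index = Σ wᵢ·(p₁ᵢ/p₀ᵢ) = 27.5495 + 27.8524 + 7.1140 + 19.2218 + 10.7030 = 92.4407

92.44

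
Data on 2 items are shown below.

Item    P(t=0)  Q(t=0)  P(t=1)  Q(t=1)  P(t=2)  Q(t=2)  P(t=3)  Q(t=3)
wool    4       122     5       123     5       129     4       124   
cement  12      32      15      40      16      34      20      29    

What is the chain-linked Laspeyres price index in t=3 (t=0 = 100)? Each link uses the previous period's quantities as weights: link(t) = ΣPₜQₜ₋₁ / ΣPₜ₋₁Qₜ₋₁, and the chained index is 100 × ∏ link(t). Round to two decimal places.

129.88

Link t=0→t=1:
ΣP(t=1)Q(t=0) = 5×122 + 15×32 = 610 + 480 = 1090
ΣP(t=0)Q(t=0) = 4×122 + 12×32 = 488 + 384 = 872
link = 1090/872 = 1.250000
Link t=1→t=2:
ΣP(t=2)Q(t=1) = 5×123 + 16×40 = 615 + 640 = 1255
ΣP(t=1)Q(t=1) = 5×123 + 15×40 = 615 + 600 = 1215
link = 1255/1215 = 1.032922
Link t=2→t=3:
ΣP(t=3)Q(t=2) = 4×129 + 20×34 = 516 + 680 = 1196
ΣP(t=2)Q(t=2) = 5×129 + 16×34 = 645 + 544 = 1189
link = 1196/1189 = 1.005887
Chained index = 100 × 1.250000 × 1.032922 × 1.005887 = 129.8754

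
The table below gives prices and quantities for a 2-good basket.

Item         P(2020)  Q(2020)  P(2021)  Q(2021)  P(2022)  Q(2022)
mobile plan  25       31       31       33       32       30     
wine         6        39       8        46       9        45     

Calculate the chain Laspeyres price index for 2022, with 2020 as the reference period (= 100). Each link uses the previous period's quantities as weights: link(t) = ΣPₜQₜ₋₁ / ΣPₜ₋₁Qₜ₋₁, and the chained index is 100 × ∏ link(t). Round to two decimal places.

Link 2020→2021:
ΣP(2021)Q(2020) = 31×31 + 8×39 = 961 + 312 = 1273
ΣP(2020)Q(2020) = 25×31 + 6×39 = 775 + 234 = 1009
link = 1273/1009 = 1.261645
Link 2021→2022:
ΣP(2022)Q(2021) = 32×33 + 9×46 = 1056 + 414 = 1470
ΣP(2021)Q(2021) = 31×33 + 8×46 = 1023 + 368 = 1391
link = 1470/1391 = 1.056794
Chained index = 100 × 1.261645 × 1.056794 = 133.3299

133.33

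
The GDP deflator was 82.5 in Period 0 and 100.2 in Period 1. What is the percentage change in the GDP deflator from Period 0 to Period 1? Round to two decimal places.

Change = (100.2 − 82.5) / 82.5 × 100
       = 17.7 / 82.5 × 100 = 21.4545%

21.45%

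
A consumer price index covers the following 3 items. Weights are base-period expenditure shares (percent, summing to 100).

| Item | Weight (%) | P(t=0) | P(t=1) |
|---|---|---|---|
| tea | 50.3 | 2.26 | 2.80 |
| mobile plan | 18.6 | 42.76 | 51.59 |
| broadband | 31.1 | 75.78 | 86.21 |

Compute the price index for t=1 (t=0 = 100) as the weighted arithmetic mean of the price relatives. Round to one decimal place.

tea: 50.3 × (2.80/2.26) = 50.3 × 1.238938 = 62.3186
mobile plan: 18.6 × (51.59/42.76) = 18.6 × 1.206501 = 22.4409
broadband: 31.1 × (86.21/75.78) = 31.1 × 1.137635 = 35.3805
Index = Σ wᵢ·(p₁ᵢ/p₀ᵢ) = 62.3186 + 22.4409 + 35.3805 = 120.1400

120.1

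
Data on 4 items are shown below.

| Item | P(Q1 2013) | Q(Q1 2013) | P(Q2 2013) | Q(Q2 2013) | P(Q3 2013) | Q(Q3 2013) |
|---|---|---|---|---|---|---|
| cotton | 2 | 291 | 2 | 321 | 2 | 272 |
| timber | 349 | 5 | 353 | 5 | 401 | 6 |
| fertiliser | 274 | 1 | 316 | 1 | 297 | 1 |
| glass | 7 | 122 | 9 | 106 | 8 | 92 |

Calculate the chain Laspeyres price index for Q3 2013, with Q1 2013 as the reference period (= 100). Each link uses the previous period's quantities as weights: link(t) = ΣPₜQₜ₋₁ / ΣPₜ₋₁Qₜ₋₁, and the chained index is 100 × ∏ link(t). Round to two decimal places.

Link Q1 2013→Q2 2013:
ΣP(Q2 2013)Q(Q1 2013) = 2×291 + 353×5 + 316×1 + 9×122 = 582 + 1765 + 316 + 1098 = 3761
ΣP(Q1 2013)Q(Q1 2013) = 2×291 + 349×5 + 274×1 + 7×122 = 582 + 1745 + 274 + 854 = 3455
link = 3761/3455 = 1.088567
Link Q2 2013→Q3 2013:
ΣP(Q3 2013)Q(Q2 2013) = 2×321 + 401×5 + 297×1 + 8×106 = 642 + 2005 + 297 + 848 = 3792
ΣP(Q2 2013)Q(Q2 2013) = 2×321 + 353×5 + 316×1 + 9×106 = 642 + 1765 + 316 + 954 = 3677
link = 3792/3677 = 1.031275
Chained index = 100 × 1.088567 × 1.031275 = 112.2613

112.26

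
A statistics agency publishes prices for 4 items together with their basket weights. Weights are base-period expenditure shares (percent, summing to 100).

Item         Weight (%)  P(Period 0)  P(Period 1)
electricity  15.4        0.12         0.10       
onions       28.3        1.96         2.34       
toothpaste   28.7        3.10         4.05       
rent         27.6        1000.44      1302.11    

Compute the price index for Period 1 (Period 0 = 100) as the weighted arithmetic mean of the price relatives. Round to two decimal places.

120.04

electricity: 15.4 × (0.10/0.12) = 15.4 × 0.833333 = 12.8333
onions: 28.3 × (2.34/1.96) = 28.3 × 1.193878 = 33.7867
toothpaste: 28.7 × (4.05/3.10) = 28.7 × 1.306452 = 37.4952
rent: 27.6 × (1302.11/1000.44) = 27.6 × 1.301537 = 35.9224
Index = Σ wᵢ·(p₁ᵢ/p₀ᵢ) = 12.8333 + 33.7867 + 37.4952 + 35.9224 = 120.0377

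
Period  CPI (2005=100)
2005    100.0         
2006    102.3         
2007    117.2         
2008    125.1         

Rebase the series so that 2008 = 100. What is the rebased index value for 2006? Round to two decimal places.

Rebased(2006) = 102.3 / 125.1 × 100 = 81.7746

81.77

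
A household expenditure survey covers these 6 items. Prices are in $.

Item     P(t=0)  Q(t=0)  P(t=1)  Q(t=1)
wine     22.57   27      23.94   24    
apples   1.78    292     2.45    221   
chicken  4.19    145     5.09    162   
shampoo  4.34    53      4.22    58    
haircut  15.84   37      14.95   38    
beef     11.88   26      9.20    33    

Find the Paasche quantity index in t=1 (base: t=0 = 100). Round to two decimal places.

98.11

Paasche quantity index uses current-period prices as weights.
ΣP(t=1)·Q(t=1) = 23.94×24 + 2.45×221 + 5.09×162 + 4.22×58 + 14.95×38 + 9.20×33 = 574.56 + 541.45 + 824.58 + 244.76 + 568.1 + 303.6 = 3057.05
ΣP(t=1)·Q(t=0) = 23.94×27 + 2.45×292 + 5.09×145 + 4.22×53 + 14.95×37 + 9.20×26 = 646.38 + 715.4 + 738.05 + 223.66 + 553.15 + 239.2 = 3115.84
Index = 3057.05 / 3115.84 × 100 = 98.1132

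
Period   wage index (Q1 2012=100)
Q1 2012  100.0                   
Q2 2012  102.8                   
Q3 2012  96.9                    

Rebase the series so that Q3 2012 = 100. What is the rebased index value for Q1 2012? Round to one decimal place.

103.2

Rebased(Q1 2012) = 100.0 / 96.9 × 100 = 103.1992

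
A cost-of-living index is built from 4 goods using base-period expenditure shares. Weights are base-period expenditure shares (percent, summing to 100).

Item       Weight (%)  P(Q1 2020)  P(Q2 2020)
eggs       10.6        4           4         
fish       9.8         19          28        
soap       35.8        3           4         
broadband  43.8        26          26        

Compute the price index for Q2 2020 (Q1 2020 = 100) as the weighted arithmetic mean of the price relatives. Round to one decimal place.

116.6

eggs: 10.6 × (4/4) = 10.6 × 1.000000 = 10.6000
fish: 9.8 × (28/19) = 9.8 × 1.473684 = 14.4421
soap: 35.8 × (4/3) = 35.8 × 1.333333 = 47.7333
broadband: 43.8 × (26/26) = 43.8 × 1.000000 = 43.8000
Index = Σ wᵢ·(p₁ᵢ/p₀ᵢ) = 10.6000 + 14.4421 + 47.7333 + 43.8000 = 116.5754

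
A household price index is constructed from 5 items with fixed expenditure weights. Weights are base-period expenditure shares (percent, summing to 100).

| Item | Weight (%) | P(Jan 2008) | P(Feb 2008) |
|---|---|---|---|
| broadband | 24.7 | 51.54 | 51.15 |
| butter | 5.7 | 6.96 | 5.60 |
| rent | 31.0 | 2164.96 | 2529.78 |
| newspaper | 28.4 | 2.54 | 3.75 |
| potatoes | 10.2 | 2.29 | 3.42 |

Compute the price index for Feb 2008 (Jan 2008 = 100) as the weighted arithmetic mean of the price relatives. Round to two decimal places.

broadband: 24.7 × (51.15/51.54) = 24.7 × 0.992433 = 24.5131
butter: 5.7 × (5.60/6.96) = 5.7 × 0.804598 = 4.5862
rent: 31.0 × (2529.78/2164.96) = 31.0 × 1.168511 = 36.2238
newspaper: 28.4 × (3.75/2.54) = 28.4 × 1.476378 = 41.9291
potatoes: 10.2 × (3.42/2.29) = 10.2 × 1.493450 = 15.2332
Index = Σ wᵢ·(p₁ᵢ/p₀ᵢ) = 24.5131 + 4.5862 + 36.2238 + 41.9291 + 15.2332 = 122.4855

122.49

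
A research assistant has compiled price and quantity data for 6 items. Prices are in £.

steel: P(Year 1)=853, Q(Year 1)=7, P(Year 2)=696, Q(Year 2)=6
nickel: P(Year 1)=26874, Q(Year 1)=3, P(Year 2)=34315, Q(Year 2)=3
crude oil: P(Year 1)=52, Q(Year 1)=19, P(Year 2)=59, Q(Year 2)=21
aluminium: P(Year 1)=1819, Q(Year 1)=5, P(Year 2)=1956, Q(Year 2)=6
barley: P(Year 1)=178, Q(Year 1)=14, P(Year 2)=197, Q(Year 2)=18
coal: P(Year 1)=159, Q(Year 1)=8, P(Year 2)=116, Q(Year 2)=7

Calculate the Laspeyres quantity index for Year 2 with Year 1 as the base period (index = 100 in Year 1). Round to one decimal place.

101.6

Laspeyres quantity index uses base-period prices as weights.
ΣP(Year 1)·Q(Year 2) = 853×6 + 26874×3 + 52×21 + 1819×6 + 178×18 + 159×7 = 5118 + 80622 + 1092 + 10914 + 3204 + 1113 = 102063
ΣP(Year 1)·Q(Year 1) = 853×7 + 26874×3 + 52×19 + 1819×5 + 178×14 + 159×8 = 5971 + 80622 + 988 + 9095 + 2492 + 1272 = 100440
Index = 102063 / 100440 × 100 = 101.6159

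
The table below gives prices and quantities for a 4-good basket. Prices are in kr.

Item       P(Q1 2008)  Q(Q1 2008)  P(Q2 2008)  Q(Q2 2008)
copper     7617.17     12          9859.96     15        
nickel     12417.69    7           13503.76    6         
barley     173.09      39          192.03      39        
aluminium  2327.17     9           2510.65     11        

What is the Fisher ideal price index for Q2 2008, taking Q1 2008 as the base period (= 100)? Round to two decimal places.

118.66

Laspeyres component (base-period weights):
ΣP(Q2 2008)Q(Q1 2008) = 9859.96×12 + 13503.76×7 + 192.03×39 + 2510.65×9 = 118319.52 + 94526.32 + 7489.17 + 22595.85 = 242930.86
ΣP(Q1 2008)Q(Q1 2008) = 7617.17×12 + 12417.69×7 + 173.09×39 + 2327.17×9 = 91406.04 + 86923.83 + 6750.51 + 20944.53 = 206024.91
L = 242930.86 / 206024.91 × 100 = 117.9133
Paasche component (current-period weights):
ΣP(Q2 2008)Q(Q2 2008) = 9859.96×15 + 13503.76×6 + 192.03×39 + 2510.65×11 = 147899.4 + 81022.56 + 7489.17 + 27617.15 = 264028.28
ΣP(Q1 2008)Q(Q2 2008) = 7617.17×15 + 12417.69×6 + 173.09×39 + 2327.17×11 = 114257.55 + 74506.14 + 6750.51 + 25598.87 = 221113.07
P = 264028.28 / 221113.07 × 100 = 119.4087
Fisher = √(L × P) = √(117.9133 × 119.4087) = 118.6587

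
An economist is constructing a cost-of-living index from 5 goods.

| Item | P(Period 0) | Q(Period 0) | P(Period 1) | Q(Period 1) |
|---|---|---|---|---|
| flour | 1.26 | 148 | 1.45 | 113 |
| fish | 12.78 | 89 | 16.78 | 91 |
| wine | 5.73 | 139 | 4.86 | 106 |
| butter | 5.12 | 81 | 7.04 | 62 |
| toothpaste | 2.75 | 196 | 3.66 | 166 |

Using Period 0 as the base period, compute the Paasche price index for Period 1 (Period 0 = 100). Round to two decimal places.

120.97

Paasche price index uses current-period quantities as weights.
ΣP(Period 1)·Q(Period 1) = 1.45×113 + 16.78×91 + 4.86×106 + 7.04×62 + 3.66×166 = 163.85 + 1526.98 + 515.16 + 436.48 + 607.56 = 3250.03
ΣP(Period 0)·Q(Period 1) = 1.26×113 + 12.78×91 + 5.73×106 + 5.12×62 + 2.75×166 = 142.38 + 1162.98 + 607.38 + 317.44 + 456.5 = 2686.68
Index = 3250.03 / 2686.68 × 100 = 120.9683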